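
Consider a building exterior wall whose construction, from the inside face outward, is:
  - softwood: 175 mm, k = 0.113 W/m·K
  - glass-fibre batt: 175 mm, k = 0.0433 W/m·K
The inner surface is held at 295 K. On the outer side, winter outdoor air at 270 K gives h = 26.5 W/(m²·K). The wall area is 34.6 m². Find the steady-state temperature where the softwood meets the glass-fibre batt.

T ≈ 288 K

Model the wall as resistances in series:
R_softwood = L/(kA) = 0.175/(0.113×34.6) = 0.04476 K/W
R_glass-fibre batt = L/(kA) = 0.175/(0.0433×34.6) = 0.1168 K/W
R_outer film = 1/(h_o·A) = 1/(26.5×34.6) = 0.001091 K/W
R_total = 0.1627 K/W;  Q = ΔT/R_total = 25/0.1627 = 153.7 W
T_interface = T_inner − Q·ΣR(inner→interface) = 295 − 154×0.04476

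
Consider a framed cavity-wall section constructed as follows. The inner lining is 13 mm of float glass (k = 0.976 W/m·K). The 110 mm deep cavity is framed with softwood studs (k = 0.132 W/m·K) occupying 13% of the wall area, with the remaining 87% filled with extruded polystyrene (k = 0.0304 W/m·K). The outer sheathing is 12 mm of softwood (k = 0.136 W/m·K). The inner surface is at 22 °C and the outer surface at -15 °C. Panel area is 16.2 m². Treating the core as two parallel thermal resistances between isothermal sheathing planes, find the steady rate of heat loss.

Sheathing layers in series; stud and cavity paths in parallel between them.
R_inner = 0.013/(0.976×16.2) = 8.222×10^-4 K/W
R_stud  = 0.11/(0.132×0.13×16.2) = 0.3957 K/W
R_cav   = 0.11/(0.0304×0.87×16.2) = 0.2567 K/W
1/R_core = 1/R_stud + 1/R_cav → R_core = 0.1557 K/W
R_outer = 0.012/(0.136×16.2) = 0.005447 K/W
R_total = 0.162 K/W
Q = ΔT/R_total = 37/0.162

Q ≈ 228 W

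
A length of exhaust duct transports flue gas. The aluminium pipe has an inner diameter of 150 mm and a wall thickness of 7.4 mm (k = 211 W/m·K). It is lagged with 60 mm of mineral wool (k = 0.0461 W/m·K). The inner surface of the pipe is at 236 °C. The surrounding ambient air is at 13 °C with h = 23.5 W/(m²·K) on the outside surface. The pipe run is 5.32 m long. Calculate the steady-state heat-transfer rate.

Q ≈ 613 W

Radial resistances (cylindrical: R_cond = ln(r_o/r_i)/(2πkL), R_conv = 1/(h·2πrL)):
R_aluminium pipe wall = ln(82.4/75)/(2π×211×5.32) = 1.334×10^-5 K/W
R_mineral wool = ln(142.4/82.4)/(2π×0.0461×5.32) = 0.355 K/W
R_outer film = 1/(h_o·2πr_oL) = 1/(23.5×2π×0.1424×5.32) = 0.00894 K/W
R_total = 0.364 K/W
Q = ΔT/R_total = 223/0.364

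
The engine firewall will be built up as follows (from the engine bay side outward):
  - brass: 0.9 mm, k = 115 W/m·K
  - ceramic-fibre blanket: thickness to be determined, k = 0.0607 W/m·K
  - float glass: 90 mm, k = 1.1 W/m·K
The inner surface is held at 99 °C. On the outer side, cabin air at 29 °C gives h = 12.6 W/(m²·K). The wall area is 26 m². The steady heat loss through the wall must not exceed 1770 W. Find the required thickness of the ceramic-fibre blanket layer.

Model the wall as resistances in series:
R_brass = L/(kA) = 0.0009/(115×26) = 3.01×10^-7 K/W
R_float glass = L/(kA) = 0.09/(1.1×26) = 0.003147 K/W
R_outer film = 1/(h_o·A) = 1/(12.6×26) = 0.003053 K/W
Sum of the known resistances R_other = 0.0062 K/W
Required total resistance R_tot = ΔT/Q_allow = 70/1770 = 0.03955 K/W
R_ceramic-fibre blanket = R_tot − R_other = 0.03335 K/W
L = R·k·A = 0.03335×0.0607×26

L ≈ 52.6 mm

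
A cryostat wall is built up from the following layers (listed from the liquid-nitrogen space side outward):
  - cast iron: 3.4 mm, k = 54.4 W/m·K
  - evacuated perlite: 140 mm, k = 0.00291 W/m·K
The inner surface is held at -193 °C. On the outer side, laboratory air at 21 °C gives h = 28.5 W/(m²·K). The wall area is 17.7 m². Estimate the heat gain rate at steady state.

Thermal resistances in series:
R_cast iron = L/(kA) = 0.0034/(54.4×17.7) = 3.531×10^-6 K/W
R_evacuated perlite = L/(kA) = 0.14/(0.00291×17.7) = 2.718 K/W
R_outer film = 1/(h_o·A) = 1/(28.5×17.7) = 0.001982 K/W
R_total = 2.72 K/W
Q = ΔT / R_total = 214 / 2.72

Q ≈ 78.7 W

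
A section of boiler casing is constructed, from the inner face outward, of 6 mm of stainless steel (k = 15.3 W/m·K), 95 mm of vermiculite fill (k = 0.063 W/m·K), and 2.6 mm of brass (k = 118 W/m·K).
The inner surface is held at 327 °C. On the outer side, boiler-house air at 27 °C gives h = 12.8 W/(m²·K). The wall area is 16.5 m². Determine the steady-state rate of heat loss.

Q ≈ 3120 W

Treating each layer as a thermal resistance in series:
R_stainless steel = L/(kA) = 0.006/(15.3×16.5) = 2.377×10^-5 K/W
R_vermiculite fill = L/(kA) = 0.095/(0.063×16.5) = 0.09139 K/W
R_brass = L/(kA) = 0.0026/(118×16.5) = 1.335×10^-6 K/W
R_outer film = 1/(h_o·A) = 1/(12.8×16.5) = 0.004735 K/W
R_total = 0.09615 K/W
Q = ΔT / R_total = 300 / 0.09615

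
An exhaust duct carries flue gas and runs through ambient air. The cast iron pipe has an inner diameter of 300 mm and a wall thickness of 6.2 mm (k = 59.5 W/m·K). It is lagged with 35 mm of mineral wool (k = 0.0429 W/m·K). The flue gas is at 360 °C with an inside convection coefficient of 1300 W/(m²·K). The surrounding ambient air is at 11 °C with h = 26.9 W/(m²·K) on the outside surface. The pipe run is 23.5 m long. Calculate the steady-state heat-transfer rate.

For a radial system each layer contributes R = ln(r_out/r_in)/(2πkL); films add R = 1/(hA).
R_inner film = 1/(h_i·2πr₁L) = 1/(1300×2π×0.15×23.5) = 3.473×10^-5 K/W
R_cast iron pipe wall = ln(156.2/150)/(2π×59.5×23.5) = 4.61×10^-6 K/W
R_mineral wool = ln(191.2/156.2)/(2π×0.0429×23.5) = 0.03192 K/W
R_outer film = 1/(h_o·2πr_oL) = 1/(26.9×2π×0.1912×23.5) = 0.001317 K/W
R_total = 0.03327 K/W
Q = ΔT/R_total = 349/0.03327

Q ≈ 10500 W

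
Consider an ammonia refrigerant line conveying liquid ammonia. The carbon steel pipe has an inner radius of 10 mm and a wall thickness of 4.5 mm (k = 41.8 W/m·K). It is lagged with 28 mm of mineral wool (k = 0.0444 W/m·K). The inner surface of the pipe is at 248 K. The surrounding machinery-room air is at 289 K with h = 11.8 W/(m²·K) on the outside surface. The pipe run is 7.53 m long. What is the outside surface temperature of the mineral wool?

Radial resistances (cylindrical: R_cond = ln(r_o/r_i)/(2πkL), R_conv = 1/(h·2πrL)):
R_carbon steel pipe wall = ln(14.5/10)/(2π×41.8×7.53) = 1.879×10^-4 K/W
R_mineral wool = ln(42.5/14.5)/(2π×0.0444×7.53) = 0.5119 K/W
R_outer film = 1/(h_o·2πr_oL) = 1/(11.8×2π×0.0425×7.53) = 0.04215 K/W
R_total = 0.5542 K/W
Q = ΔT/R_total = 41/0.5542
Q = 74 W
T_interface = T_inner + Q·ΣR(inner→interface) = 248 + 74×0.5121

T ≈ 286 K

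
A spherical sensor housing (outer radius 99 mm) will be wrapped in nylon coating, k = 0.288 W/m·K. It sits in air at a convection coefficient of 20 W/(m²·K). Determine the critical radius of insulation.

r_cr ≈ 28.8 mm

For a sphere r_cr = 2k/h = 2×0.288/20
r_cr = 28.8 mm; since the bare radius (99 mm) is above r_cr, any added insulation will reduce heat loss.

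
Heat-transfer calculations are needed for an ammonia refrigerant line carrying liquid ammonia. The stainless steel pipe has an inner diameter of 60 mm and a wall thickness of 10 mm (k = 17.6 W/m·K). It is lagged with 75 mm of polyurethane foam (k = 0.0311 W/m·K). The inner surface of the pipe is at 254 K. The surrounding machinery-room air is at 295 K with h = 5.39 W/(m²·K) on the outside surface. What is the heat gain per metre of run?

q′ ≈ 7.24 W/m

Treating each annulus and film as a series resistance:
R_stainless steel pipe wall = ln(40/30)/(2π×17.6×1) = 0.002601 K/W
R_polyurethane foam = ln(115/40)/(2π×0.0311×1) = 5.404 K/W
R_outer film = 1/(h_o·2πr_oL) = 1/(5.39×2π×0.115×1) = 0.2568 K/W
R_total = 5.664 K/W
Q = ΔT/R_total = 41/5.664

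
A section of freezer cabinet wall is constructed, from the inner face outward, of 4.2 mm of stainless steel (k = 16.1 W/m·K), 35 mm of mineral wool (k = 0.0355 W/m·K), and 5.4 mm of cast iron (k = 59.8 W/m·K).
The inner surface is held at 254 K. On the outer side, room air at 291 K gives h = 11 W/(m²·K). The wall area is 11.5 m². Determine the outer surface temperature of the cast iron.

Treating each layer as a thermal resistance in series:
R_stainless steel = L/(kA) = 0.0042/(16.1×11.5) = 2.268×10^-5 K/W
R_mineral wool = L/(kA) = 0.035/(0.0355×11.5) = 0.08573 K/W
R_cast iron = L/(kA) = 0.0054/(59.8×11.5) = 7.852×10^-6 K/W
R_outer film = 1/(h_o·A) = 1/(11×11.5) = 0.007905 K/W
R_total = 0.09367 K/W;  Q = ΔT/R_total = 37/0.09367 = 395 W
T_interface = T_inner + Q·ΣR(inner→interface) = 254 + 395×0.08576

T ≈ 288 K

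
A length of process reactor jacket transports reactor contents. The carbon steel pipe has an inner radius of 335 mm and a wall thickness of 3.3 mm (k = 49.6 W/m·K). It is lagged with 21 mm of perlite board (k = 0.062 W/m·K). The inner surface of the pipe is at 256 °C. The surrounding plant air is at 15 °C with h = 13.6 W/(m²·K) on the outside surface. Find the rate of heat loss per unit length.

Treating each annulus and film as a series resistance:
R_carbon steel pipe wall = ln(338.3/335)/(2π×49.6×1) = 3.145×10^-5 K/W
R_perlite board = ln(359.3/338.3)/(2π×0.062×1) = 0.1546 K/W
R_outer film = 1/(h_o·2πr_oL) = 1/(13.6×2π×0.3593×1) = 0.03257 K/W
R_total = 0.1872 K/W
Q = ΔT/R_total = 241/0.1872

q′ ≈ 1290 W/m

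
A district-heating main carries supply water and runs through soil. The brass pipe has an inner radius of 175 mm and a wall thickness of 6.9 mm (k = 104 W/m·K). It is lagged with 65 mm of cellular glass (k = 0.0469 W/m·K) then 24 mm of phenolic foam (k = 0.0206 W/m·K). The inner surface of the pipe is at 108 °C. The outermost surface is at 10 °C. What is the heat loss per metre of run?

Radial resistances (cylindrical: R_cond = ln(r_o/r_i)/(2πkL), R_conv = 1/(h·2πrL)):
R_brass pipe wall = ln(181.9/175)/(2π×104×1) = 5.918×10^-5 K/W
R_cellular glass = ln(246.9/181.9)/(2π×0.0469×1) = 1.037 K/W
R_phenolic foam = ln(270.9/246.9)/(2π×0.0206×1) = 0.7167 K/W
R_total = 1.754 K/W
Q = ΔT/R_total = 98/1.754

q′ ≈ 55.9 W/m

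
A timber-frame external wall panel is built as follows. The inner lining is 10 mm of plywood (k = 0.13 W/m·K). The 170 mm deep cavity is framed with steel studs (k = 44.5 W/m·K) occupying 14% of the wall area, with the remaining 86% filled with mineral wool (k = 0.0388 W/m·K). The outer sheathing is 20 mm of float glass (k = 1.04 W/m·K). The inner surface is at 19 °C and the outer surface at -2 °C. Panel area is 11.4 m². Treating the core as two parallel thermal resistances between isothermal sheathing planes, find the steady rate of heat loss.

Sheathing layers in series; stud and cavity paths in parallel between them.
R_inner = 0.01/(0.13×11.4) = 0.006748 K/W
R_stud  = 0.17/(44.5×0.14×11.4) = 0.002394 K/W
R_cav   = 0.17/(0.0388×0.86×11.4) = 0.4469 K/W
1/R_core = 1/R_stud + 1/R_cav → R_core = 0.002381 K/W
R_outer = 0.02/(1.04×11.4) = 0.001687 K/W
R_total = 0.01082 K/W
Q = ΔT/R_total = 21/0.01082

Q ≈ 1940 W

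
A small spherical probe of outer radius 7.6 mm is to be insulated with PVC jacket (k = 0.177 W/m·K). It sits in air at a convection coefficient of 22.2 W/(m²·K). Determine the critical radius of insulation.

For a sphere r_cr = 2k/h = 2×0.177/22.2
r_cr = 15.9 mm; since the bare radius (7.6 mm) is below r_cr, adding a thin layer of insulation will *increase* heat loss.

r_cr ≈ 15.9 mm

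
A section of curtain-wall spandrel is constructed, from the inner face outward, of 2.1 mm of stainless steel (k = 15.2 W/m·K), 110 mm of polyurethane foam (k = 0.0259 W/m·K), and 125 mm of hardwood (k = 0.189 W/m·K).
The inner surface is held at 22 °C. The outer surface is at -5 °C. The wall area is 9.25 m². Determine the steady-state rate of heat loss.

Q ≈ 50.9 W

Series thermal resistances:
R_stainless steel = L/(kA) = 0.0021/(15.2×9.25) = 1.494×10^-5 K/W
R_polyurethane foam = L/(kA) = 0.11/(0.0259×9.25) = 0.4591 K/W
R_hardwood = L/(kA) = 0.125/(0.189×9.25) = 0.0715 K/W
R_total = 0.5307 K/W
Q = ΔT / R_total = 27 / 0.5307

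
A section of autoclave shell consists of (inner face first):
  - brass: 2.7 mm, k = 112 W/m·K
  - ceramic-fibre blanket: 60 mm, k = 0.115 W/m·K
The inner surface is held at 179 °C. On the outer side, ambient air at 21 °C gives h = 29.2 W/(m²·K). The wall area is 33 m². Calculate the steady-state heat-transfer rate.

Treating each layer as a thermal resistance in series:
R_brass = L/(kA) = 0.0027/(112×33) = 7.305×10^-7 K/W
R_ceramic-fibre blanket = L/(kA) = 0.06/(0.115×33) = 0.01581 K/W
R_outer film = 1/(h_o·A) = 1/(29.2×33) = 0.001038 K/W
R_total = 0.01685 K/W
Q = ΔT / R_total = 158 / 0.01685

Q ≈ 9380 W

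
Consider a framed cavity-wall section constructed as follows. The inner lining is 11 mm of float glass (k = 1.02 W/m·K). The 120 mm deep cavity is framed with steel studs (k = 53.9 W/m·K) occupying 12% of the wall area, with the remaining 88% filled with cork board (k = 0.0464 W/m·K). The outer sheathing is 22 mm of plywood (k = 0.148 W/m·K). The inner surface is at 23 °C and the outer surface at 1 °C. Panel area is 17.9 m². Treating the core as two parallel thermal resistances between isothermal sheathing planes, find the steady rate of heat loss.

Sheathing layers in series; stud and cavity paths in parallel between them.
R_inner = 0.011/(1.02×17.9) = 6.025×10^-4 K/W
R_stud  = 0.12/(53.9×0.12×17.9) = 0.001036 K/W
R_cav   = 0.12/(0.0464×0.88×17.9) = 0.1642 K/W
1/R_core = 1/R_stud + 1/R_cav → R_core = 0.00103 K/W
R_outer = 0.022/(0.148×17.9) = 0.008304 K/W
R_total = 0.009937 K/W
Q = ΔT/R_total = 22/0.009937

Q ≈ 2210 W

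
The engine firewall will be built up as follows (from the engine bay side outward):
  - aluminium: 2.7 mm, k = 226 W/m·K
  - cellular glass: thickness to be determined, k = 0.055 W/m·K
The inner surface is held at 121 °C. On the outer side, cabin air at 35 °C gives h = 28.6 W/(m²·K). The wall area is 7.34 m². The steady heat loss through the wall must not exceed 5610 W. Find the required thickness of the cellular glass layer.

L ≈ 4.26 mm

Model the wall as resistances in series:
R_aluminium = L/(kA) = 0.0027/(226×7.34) = 1.628×10^-6 K/W
R_outer film = 1/(h_o·A) = 1/(28.6×7.34) = 0.004764 K/W
Sum of the known resistances R_other = 0.004765 K/W
Required total resistance R_tot = ΔT/Q_allow = 86/5610 = 0.01533 K/W
R_cellular glass = R_tot − R_other = 0.01056 K/W
L = R·k·A = 0.01056×0.055×7.34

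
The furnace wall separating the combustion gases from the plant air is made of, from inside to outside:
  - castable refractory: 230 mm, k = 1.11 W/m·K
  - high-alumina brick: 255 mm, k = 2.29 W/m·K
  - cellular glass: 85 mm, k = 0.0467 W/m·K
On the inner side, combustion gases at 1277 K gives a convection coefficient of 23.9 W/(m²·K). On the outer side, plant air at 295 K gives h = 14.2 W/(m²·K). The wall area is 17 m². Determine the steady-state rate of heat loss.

Q ≈ 7420 W

Thermal resistances in series:
R_inner film = 1/(h_i·A) = 1/(23.9×17) = 0.002461 K/W
R_castable refractory = L/(kA) = 0.23/(1.11×17) = 0.01219 K/W
R_high-alumina brick = L/(kA) = 0.255/(2.29×17) = 0.00655 K/W
R_cellular glass = L/(kA) = 0.085/(0.0467×17) = 0.1071 K/W
R_outer film = 1/(h_o·A) = 1/(14.2×17) = 0.004143 K/W
R_total = 0.1324 K/W
Q = ΔT / R_total = 982 / 0.1324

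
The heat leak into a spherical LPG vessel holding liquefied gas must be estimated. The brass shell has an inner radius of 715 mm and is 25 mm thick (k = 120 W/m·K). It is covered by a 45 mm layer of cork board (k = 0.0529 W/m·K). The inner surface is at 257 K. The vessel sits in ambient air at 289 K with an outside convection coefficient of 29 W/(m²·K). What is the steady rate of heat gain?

Q ≈ 264 W

Spherical conduction: R = (1/r_in − 1/r_out)/(4πk) per layer; series-sum.
R_brass shell = (1/0.715 − 1/0.74)/(4π×120) = 3.133×10^-5 K/W
R_cork board = (1/0.74 − 1/0.785)/(4π×0.0529) = 0.1165 K/W
R_outer film = 1/(h·4πr_o²) = 1/(29×4π×0.785²) = 0.004453 K/W
R_total = 0.121 K/W
Q = ΔT/R_total = 32/0.121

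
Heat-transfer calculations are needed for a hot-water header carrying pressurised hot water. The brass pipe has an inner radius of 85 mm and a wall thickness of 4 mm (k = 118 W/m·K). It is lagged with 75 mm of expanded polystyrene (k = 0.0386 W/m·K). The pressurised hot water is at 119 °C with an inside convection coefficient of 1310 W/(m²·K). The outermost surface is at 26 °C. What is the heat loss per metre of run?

For a radial system each layer contributes R = ln(r_out/r_in)/(2πkL); films add R = 1/(hA).
R_inner film = 1/(h_i·2πr₁L) = 1/(1310×2π×0.085×1) = 0.001429 K/W
R_brass pipe wall = ln(89/85)/(2π×118×1) = 6.202×10^-5 K/W
R_expanded polystyrene = ln(164/89)/(2π×0.0386×1) = 2.52 K/W
R_total = 2.522 K/W
Q = ΔT/R_total = 93/2.522

q′ ≈ 36.9 W/m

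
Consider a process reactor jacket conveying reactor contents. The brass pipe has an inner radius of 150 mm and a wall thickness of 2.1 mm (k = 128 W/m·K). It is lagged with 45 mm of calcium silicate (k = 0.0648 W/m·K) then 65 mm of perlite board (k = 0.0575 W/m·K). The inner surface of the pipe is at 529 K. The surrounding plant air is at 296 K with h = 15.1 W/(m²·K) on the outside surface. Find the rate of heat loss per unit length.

q′ ≈ 159 W/m

Treating each annulus and film as a series resistance:
R_brass pipe wall = ln(152.1/150)/(2π×128×1) = 1.729×10^-5 K/W
R_calcium silicate = ln(197.1/152.1)/(2π×0.0648×1) = 0.6366 K/W
R_perlite board = ln(262.1/197.1)/(2π×0.0575×1) = 0.7889 K/W
R_outer film = 1/(h_o·2πr_oL) = 1/(15.1×2π×0.2621×1) = 0.04021 K/W
R_total = 1.466 K/W
Q = ΔT/R_total = 233/1.466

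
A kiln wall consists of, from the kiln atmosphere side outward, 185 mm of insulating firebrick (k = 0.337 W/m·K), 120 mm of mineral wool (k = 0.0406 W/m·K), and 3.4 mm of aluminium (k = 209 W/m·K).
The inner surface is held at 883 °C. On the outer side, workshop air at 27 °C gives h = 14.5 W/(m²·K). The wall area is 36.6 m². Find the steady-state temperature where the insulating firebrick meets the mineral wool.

Series thermal resistances:
R_insulating firebrick = L/(kA) = 0.185/(0.337×36.6) = 0.015 K/W
R_mineral wool = L/(kA) = 0.12/(0.0406×36.6) = 0.08076 K/W
R_aluminium = L/(kA) = 0.0034/(209×36.6) = 4.445×10^-7 K/W
R_outer film = 1/(h_o·A) = 1/(14.5×36.6) = 0.001884 K/W
R_total = 0.09764 K/W;  Q = ΔT/R_total = 856/0.09764 = 8767 W
T_interface = T_inner − Q·ΣR(inner→interface) = 883 − 8770×0.015

T ≈ 752 °C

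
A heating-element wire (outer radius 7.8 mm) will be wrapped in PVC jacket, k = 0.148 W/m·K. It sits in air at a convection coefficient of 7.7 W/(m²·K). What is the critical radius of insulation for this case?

r_cr ≈ 19.2 mm

For a cylinder r_cr = k/h = 0.148/7.7
r_cr = 19.2 mm; since the bare radius (7.8 mm) is below r_cr, adding a thin layer of insulation will *increase* heat loss.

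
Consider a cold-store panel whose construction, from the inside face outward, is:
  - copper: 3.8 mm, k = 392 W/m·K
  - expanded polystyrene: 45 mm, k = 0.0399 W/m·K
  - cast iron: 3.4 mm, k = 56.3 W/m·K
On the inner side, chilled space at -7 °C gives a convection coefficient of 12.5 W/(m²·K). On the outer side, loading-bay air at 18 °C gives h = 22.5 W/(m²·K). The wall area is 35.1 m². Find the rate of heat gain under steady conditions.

Q ≈ 701 W

Model the wall as resistances in series:
R_inner film = 1/(h_i·A) = 1/(12.5×35.1) = 0.002279 K/W
R_copper = L/(kA) = 0.0038/(392×35.1) = 2.762×10^-7 K/W
R_expanded polystyrene = L/(kA) = 0.045/(0.0399×35.1) = 0.03213 K/W
R_cast iron = L/(kA) = 0.0034/(56.3×35.1) = 1.721×10^-6 K/W
R_outer film = 1/(h_o·A) = 1/(22.5×35.1) = 0.001266 K/W
R_total = 0.03568 K/W
Q = ΔT / R_total = 25 / 0.03568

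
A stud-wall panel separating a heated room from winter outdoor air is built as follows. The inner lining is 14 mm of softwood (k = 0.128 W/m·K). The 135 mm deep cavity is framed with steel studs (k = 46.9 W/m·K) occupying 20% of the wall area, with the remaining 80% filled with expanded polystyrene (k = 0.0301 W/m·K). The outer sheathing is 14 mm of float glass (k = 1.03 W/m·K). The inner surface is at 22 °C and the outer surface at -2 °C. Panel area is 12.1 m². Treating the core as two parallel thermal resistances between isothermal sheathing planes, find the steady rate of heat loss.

Q ≈ 2110 W

Sheathing layers in series; stud and cavity paths in parallel between them.
R_inner = 0.014/(0.128×12.1) = 0.009039 K/W
R_stud  = 0.135/(46.9×0.2×12.1) = 0.001189 K/W
R_cav   = 0.135/(0.0301×0.8×12.1) = 0.4633 K/W
1/R_core = 1/R_stud + 1/R_cav → R_core = 0.001186 K/W
R_outer = 0.014/(1.03×12.1) = 0.001123 K/W
R_total = 0.01135 K/W
Q = ΔT/R_total = 24/0.01135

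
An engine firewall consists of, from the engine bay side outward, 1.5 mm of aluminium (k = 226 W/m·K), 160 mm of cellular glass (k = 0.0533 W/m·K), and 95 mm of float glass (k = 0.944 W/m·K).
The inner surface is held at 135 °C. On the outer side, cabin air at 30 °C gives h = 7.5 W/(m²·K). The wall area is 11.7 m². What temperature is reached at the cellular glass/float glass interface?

Treating each layer as a thermal resistance in series:
R_aluminium = L/(kA) = 0.0015/(226×11.7) = 5.673×10^-7 K/W
R_cellular glass = L/(kA) = 0.16/(0.0533×11.7) = 0.2566 K/W
R_float glass = L/(kA) = 0.095/(0.944×11.7) = 0.008601 K/W
R_outer film = 1/(h_o·A) = 1/(7.5×11.7) = 0.0114 K/W
R_total = 0.2766 K/W;  Q = ΔT/R_total = 105/0.2766 = 379.7 W
T_interface = T_inner − Q·ΣR(inner→interface) = 135 − 380×0.2566

T ≈ 37.6 °C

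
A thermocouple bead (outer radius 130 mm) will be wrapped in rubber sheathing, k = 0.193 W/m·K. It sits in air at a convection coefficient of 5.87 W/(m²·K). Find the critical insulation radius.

r_cr ≈ 65.8 mm

For a sphere r_cr = 2k/h = 2×0.193/5.87
r_cr = 65.8 mm; since the bare radius (130 mm) is above r_cr, any added insulation will reduce heat loss.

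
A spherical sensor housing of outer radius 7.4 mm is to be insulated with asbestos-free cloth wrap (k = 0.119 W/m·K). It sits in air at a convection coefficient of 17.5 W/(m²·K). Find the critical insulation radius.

For a sphere r_cr = 2k/h = 2×0.119/17.5
r_cr = 13.6 mm; since the bare radius (7.4 mm) is below r_cr, adding a thin layer of insulation will *increase* heat loss.

r_cr ≈ 13.6 mm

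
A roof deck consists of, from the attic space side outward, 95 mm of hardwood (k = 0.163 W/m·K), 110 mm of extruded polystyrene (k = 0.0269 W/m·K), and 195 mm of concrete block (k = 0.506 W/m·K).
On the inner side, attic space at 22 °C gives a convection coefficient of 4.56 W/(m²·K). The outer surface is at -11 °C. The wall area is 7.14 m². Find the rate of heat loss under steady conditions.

Q ≈ 44.7 W

Treating each layer as a thermal resistance in series:
R_inner film = 1/(h_i·A) = 1/(4.56×7.14) = 0.03071 K/W
R_hardwood = L/(kA) = 0.095/(0.163×7.14) = 0.08163 K/W
R_extruded polystyrene = L/(kA) = 0.11/(0.0269×7.14) = 0.5727 K/W
R_concrete block = L/(kA) = 0.195/(0.506×7.14) = 0.05397 K/W
R_total = 0.739 K/W
Q = ΔT / R_total = 33 / 0.739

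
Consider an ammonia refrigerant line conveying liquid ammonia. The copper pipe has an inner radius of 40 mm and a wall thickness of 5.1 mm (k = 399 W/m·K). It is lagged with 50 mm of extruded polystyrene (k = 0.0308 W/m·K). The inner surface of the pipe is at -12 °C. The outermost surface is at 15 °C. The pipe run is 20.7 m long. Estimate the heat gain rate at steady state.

Q ≈ 145 W

Per-layer cylindrical resistances, series-summed:
R_copper pipe wall = ln(45.1/40)/(2π×399×20.7) = 2.312×10^-6 K/W
R_extruded polystyrene = ln(95.1/45.1)/(2π×0.0308×20.7) = 0.1862 K/W
R_total = 0.1862 K/W
Q = ΔT/R_total = 27/0.1862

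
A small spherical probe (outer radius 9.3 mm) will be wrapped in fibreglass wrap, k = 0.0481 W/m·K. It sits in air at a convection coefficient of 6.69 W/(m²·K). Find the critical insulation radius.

For a sphere r_cr = 2k/h = 2×0.0481/6.69
r_cr = 14.4 mm; since the bare radius (9.3 mm) is below r_cr, adding a thin layer of insulation will *increase* heat loss.

r_cr ≈ 14.4 mm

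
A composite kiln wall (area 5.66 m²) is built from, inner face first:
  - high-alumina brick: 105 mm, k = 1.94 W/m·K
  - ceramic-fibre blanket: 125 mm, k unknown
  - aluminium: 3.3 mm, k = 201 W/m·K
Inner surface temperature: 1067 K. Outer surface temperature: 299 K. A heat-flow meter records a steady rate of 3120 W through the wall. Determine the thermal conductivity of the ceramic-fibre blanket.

Model the wall as resistances in series:
R_high-alumina brick = L/(kA) = 0.105/(1.94×5.66) = 0.009562 K/W
R_aluminium = L/(kA) = 0.0033/(201×5.66) = 2.901×10^-6 K/W
Sum of known resistances R_other = 0.009565 K/W
Total R = ΔT/Q = 768/3120 = 0.2462 K/W
R_ceramic-fibre blanket = R_total − R_other = 0.2366 K/W
k = L/(R·A) = 0.125/(0.2366×5.66)

k ≈ 0.0933 W/(m·K)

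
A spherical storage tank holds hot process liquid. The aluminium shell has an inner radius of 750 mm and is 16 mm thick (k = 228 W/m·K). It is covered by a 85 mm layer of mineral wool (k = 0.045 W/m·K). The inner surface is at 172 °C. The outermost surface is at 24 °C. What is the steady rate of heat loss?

For a spherical shell R = (1/r₁ − 1/r₂)/(4πk); film R = 1/(h·4πr²). In series:
R_aluminium shell = (1/0.75 − 1/0.766)/(4π×228) = 9.72×10^-6 K/W
R_mineral wool = (1/0.766 − 1/0.851)/(4π×0.045) = 0.2306 K/W
R_total = 0.2306 K/W
Q = ΔT/R_total = 148/0.2306

Q ≈ 642 W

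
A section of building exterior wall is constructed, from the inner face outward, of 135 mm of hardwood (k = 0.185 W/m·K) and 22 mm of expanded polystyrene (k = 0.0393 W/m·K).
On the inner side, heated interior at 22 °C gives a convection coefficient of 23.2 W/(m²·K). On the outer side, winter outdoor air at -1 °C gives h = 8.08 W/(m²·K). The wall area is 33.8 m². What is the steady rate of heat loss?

Model the wall as resistances in series:
R_inner film = 1/(h_i·A) = 1/(23.2×33.8) = 0.001275 K/W
R_hardwood = L/(kA) = 0.135/(0.185×33.8) = 0.02159 K/W
R_expanded polystyrene = L/(kA) = 0.022/(0.0393×33.8) = 0.01656 K/W
R_outer film = 1/(h_o·A) = 1/(8.08×33.8) = 0.003662 K/W
R_total = 0.04309 K/W
Q = ΔT / R_total = 23 / 0.04309

Q ≈ 534 W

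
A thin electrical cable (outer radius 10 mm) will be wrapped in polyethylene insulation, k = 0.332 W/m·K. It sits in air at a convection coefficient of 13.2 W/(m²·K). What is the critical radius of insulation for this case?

r_cr ≈ 25.2 mm

For a cylinder r_cr = k/h = 0.332/13.2
r_cr = 25.2 mm; since the bare radius (10 mm) is below r_cr, adding a thin layer of insulation will *increase* heat loss.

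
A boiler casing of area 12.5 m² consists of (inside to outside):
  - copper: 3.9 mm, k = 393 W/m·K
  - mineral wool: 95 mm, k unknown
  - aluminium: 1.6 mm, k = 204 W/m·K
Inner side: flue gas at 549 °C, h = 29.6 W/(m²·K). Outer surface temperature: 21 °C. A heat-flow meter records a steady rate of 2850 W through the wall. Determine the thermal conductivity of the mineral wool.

k ≈ 0.0416 W/(m·K)

Model the wall as resistances in series:
R_inner film = 1/(h_i·A) = 1/(29.6×12.5) = 0.002703 K/W
R_copper = L/(kA) = 0.0039/(393×12.5) = 7.939×10^-7 K/W
R_aluminium = L/(kA) = 0.0016/(204×12.5) = 6.275×10^-7 K/W
Sum of known resistances R_other = 0.002704 K/W
Total R = ΔT/Q = 528/2850 = 0.1853 K/W
R_mineral wool = R_total − R_other = 0.1826 K/W
k = L/(R·A) = 0.095/(0.1826×12.5)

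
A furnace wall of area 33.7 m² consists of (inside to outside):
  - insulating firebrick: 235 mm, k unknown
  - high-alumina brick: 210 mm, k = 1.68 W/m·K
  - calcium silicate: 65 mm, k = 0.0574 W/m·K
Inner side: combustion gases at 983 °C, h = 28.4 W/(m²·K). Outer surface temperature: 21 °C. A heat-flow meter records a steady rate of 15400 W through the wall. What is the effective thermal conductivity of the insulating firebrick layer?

Thermal resistances in series:
R_inner film = 1/(h_i·A) = 1/(28.4×33.7) = 0.001045 K/W
R_high-alumina brick = L/(kA) = 0.21/(1.68×33.7) = 0.003709 K/W
R_calcium silicate = L/(kA) = 0.065/(0.0574×33.7) = 0.0336 K/W
Sum of known resistances R_other = 0.03836 K/W
Total R = ΔT/Q = 962/15400 = 0.06247 K/W
R_insulating firebrick = R_total − R_other = 0.02411 K/W
k = L/(R·A) = 0.235/(0.02411×33.7)

k ≈ 0.289 W/(m·K)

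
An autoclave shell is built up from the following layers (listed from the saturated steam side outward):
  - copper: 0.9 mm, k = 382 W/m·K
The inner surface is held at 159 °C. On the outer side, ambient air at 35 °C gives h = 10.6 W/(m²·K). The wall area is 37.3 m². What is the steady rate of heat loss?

Using the resistance-network approach (series):
R_copper = L/(kA) = 0.0009/(382×37.3) = 6.316×10^-8 K/W
R_outer film = 1/(h_o·A) = 1/(10.6×37.3) = 0.002529 K/W
R_total = 0.002529 K/W
Q = ΔT / R_total = 124 / 0.002529

Q ≈ 49000 W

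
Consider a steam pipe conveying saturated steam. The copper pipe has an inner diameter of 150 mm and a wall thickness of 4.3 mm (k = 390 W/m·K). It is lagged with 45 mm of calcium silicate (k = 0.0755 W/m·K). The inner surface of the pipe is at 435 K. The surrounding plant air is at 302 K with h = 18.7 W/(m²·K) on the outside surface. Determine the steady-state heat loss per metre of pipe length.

For a radial system each layer contributes R = ln(r_out/r_in)/(2πkL); films add R = 1/(hA).
R_copper pipe wall = ln(79.3/75)/(2π×390×1) = 2.275×10^-5 K/W
R_calcium silicate = ln(124.3/79.3)/(2π×0.0755×1) = 0.9475 K/W
R_outer film = 1/(h_o·2πr_oL) = 1/(18.7×2π×0.1243×1) = 0.06847 K/W
R_total = 1.016 K/W
Q = ΔT/R_total = 133/1.016

q′ ≈ 131 W/m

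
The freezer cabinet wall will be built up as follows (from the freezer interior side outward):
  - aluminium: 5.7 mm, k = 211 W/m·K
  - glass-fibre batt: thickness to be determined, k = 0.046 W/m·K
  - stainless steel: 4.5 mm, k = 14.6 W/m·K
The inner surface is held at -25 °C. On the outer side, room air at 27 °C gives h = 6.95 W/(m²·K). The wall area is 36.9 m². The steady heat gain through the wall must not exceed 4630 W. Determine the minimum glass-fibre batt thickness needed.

L ≈ 12.4 mm

Series thermal resistances:
R_aluminium = L/(kA) = 0.0057/(211×36.9) = 7.321×10^-7 K/W
R_stainless steel = L/(kA) = 0.0045/(14.6×36.9) = 8.353×10^-6 K/W
R_outer film = 1/(h_o·A) = 1/(6.95×36.9) = 0.003899 K/W
Sum of the known resistances R_other = 0.003908 K/W
Required total resistance R_tot = ΔT/Q_allow = 52/4630 = 0.01123 K/W
R_glass-fibre batt = R_tot − R_other = 0.007323 K/W
L = R·k·A = 0.007323×0.046×36.9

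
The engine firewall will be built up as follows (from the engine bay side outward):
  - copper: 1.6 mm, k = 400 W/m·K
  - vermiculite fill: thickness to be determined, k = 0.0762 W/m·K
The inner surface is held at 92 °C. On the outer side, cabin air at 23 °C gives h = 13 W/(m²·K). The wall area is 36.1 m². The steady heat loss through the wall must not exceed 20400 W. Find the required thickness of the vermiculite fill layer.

L ≈ 3.44 mm

Treating each layer as a thermal resistance in series:
R_copper = L/(kA) = 0.0016/(400×36.1) = 1.108×10^-7 K/W
R_outer film = 1/(h_o·A) = 1/(13×36.1) = 0.002131 K/W
Sum of the known resistances R_other = 0.002131 K/W
Required total resistance R_tot = ΔT/Q_allow = 69/20400 = 0.003382 K/W
R_vermiculite fill = R_tot − R_other = 0.001251 K/W
L = R·k·A = 0.001251×0.0762×36.1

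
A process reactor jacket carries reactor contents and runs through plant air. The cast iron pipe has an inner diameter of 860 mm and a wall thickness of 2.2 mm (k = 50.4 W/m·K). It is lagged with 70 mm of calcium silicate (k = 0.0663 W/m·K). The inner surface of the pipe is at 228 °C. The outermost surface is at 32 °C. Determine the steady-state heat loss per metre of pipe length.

q′ ≈ 544 W/m

Cylindrical conduction, so R = ln(r₂/r₁)/(2πkL) per layer, in series:
R_cast iron pipe wall = ln(432.2/430)/(2π×50.4×1) = 1.612×10^-5 K/W
R_calcium silicate = ln(502.2/432.2)/(2π×0.0663×1) = 0.3603 K/W
R_total = 0.3604 K/W
Q = ΔT/R_total = 196/0.3604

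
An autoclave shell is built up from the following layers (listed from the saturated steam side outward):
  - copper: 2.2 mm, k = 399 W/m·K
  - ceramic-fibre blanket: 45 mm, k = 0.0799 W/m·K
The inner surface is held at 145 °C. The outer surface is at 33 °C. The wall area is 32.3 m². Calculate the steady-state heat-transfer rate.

Series thermal resistances:
R_copper = L/(kA) = 0.0022/(399×32.3) = 1.707×10^-7 K/W
R_ceramic-fibre blanket = L/(kA) = 0.045/(0.0799×32.3) = 0.01744 K/W
R_total = 0.01744 K/W
Q = ΔT / R_total = 112 / 0.01744

Q ≈ 6420 W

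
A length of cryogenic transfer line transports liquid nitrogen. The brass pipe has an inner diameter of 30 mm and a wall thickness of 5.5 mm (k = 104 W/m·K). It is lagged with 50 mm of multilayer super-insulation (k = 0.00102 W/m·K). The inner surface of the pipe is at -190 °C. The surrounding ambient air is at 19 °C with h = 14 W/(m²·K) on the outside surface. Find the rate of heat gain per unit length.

Per-layer cylindrical resistances, series-summed:
R_brass pipe wall = ln(20.5/15)/(2π×104×1) = 4.78×10^-4 K/W
R_multilayer super-insulation = ln(70.5/20.5)/(2π×0.00102×1) = 192.7 K/W
R_outer film = 1/(h_o·2πr_oL) = 1/(14×2π×0.0705×1) = 0.1613 K/W
R_total = 192.9 K/W
Q = ΔT/R_total = 209/192.9

q′ ≈ 1.08 W/m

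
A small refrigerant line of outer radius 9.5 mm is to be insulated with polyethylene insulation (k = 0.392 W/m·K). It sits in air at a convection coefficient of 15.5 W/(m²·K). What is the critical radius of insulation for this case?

For a cylinder r_cr = k/h = 0.392/15.5
r_cr = 25.3 mm; since the bare radius (9.5 mm) is below r_cr, adding a thin layer of insulation will *increase* heat loss.

r_cr ≈ 25.3 mm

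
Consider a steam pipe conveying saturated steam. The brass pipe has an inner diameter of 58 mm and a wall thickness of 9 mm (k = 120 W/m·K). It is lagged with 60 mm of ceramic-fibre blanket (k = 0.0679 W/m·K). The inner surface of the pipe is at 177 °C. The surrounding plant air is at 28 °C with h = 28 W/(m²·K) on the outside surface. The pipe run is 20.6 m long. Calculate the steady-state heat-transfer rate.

Q ≈ 1350 W

Cylindrical conduction, so R = ln(r₂/r₁)/(2πkL) per layer, in series:
R_brass pipe wall = ln(38/29)/(2π×120×20.6) = 1.74×10^-5 K/W
R_ceramic-fibre blanket = ln(98/38)/(2π×0.0679×20.6) = 0.1078 K/W
R_outer film = 1/(h_o·2πr_oL) = 1/(28×2π×0.098×20.6) = 0.002816 K/W
R_total = 0.1106 K/W
Q = ΔT/R_total = 149/0.1106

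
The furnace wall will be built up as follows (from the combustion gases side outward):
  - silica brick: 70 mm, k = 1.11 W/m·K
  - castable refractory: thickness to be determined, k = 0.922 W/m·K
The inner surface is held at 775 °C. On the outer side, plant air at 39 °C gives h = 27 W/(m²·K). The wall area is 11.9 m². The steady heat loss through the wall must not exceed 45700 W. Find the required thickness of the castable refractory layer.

L ≈ 84.4 mm

Using the resistance-network approach (series):
R_silica brick = L/(kA) = 0.07/(1.11×11.9) = 0.005299 K/W
R_outer film = 1/(h_o·A) = 1/(27×11.9) = 0.003112 K/W
Sum of the known resistances R_other = 0.008412 K/W
Required total resistance R_tot = ΔT/Q_allow = 736/45700 = 0.01611 K/W
R_castable refractory = R_tot − R_other = 0.007693 K/W
L = R·k·A = 0.007693×0.922×11.9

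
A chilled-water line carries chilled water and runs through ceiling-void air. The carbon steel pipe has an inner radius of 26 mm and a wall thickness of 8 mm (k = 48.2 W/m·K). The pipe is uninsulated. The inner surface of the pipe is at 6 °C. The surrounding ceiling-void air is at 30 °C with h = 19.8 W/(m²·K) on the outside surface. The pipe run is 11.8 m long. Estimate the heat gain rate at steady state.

Q ≈ 1190 W

Radial resistances (cylindrical: R_cond = ln(r_o/r_i)/(2πkL), R_conv = 1/(h·2πrL)):
R_carbon steel pipe wall = ln(34/26)/(2π×48.2×11.8) = 7.507×10^-5 K/W
R_outer film = 1/(h_o·2πr_oL) = 1/(19.8×2π×0.034×11.8) = 0.02004 K/W
R_total = 0.02011 K/W
Q = ΔT/R_total = 24/0.02011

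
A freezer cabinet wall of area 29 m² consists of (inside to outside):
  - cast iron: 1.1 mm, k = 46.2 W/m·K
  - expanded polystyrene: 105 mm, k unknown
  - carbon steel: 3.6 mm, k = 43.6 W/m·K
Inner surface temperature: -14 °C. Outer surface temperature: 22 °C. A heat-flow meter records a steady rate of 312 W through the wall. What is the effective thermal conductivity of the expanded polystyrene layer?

k ≈ 0.0314 W/(m·K)

Series thermal resistances:
R_cast iron = L/(kA) = 0.0011/(46.2×29) = 8.21×10^-7 K/W
R_carbon steel = L/(kA) = 0.0036/(43.6×29) = 2.847×10^-6 K/W
Sum of known resistances R_other = 3.668×10^-6 K/W
Total R = ΔT/Q = 36/312 = 0.1154 K/W
R_expanded polystyrene = R_total − R_other = 0.1154 K/W
k = L/(R·A) = 0.105/(0.1154×29)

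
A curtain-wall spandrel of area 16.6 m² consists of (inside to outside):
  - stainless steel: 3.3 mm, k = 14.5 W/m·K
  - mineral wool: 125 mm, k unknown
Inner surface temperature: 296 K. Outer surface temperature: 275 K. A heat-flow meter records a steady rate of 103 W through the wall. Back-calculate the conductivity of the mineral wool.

k ≈ 0.0369 W/(m·K)

Series thermal resistances:
R_stainless steel = L/(kA) = 0.0033/(14.5×16.6) = 1.371×10^-5 K/W
Sum of known resistances R_other = 1.371×10^-5 K/W
Total R = ΔT/Q = 21/103 = 0.2039 K/W
R_mineral wool = R_total − R_other = 0.2039 K/W
k = L/(R·A) = 0.125/(0.2039×16.6)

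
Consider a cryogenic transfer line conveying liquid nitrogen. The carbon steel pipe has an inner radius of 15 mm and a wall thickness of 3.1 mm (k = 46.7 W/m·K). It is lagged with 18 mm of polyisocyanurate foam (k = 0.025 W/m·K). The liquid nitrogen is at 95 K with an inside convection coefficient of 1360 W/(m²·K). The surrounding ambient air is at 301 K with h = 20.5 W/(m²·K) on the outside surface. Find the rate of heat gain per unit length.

q′ ≈ 44.6 W/m

Treating each annulus and film as a series resistance:
R_inner film = 1/(h_i·2πr₁L) = 1/(1360×2π×0.015×1) = 0.007802 K/W
R_carbon steel pipe wall = ln(18.1/15)/(2π×46.7×1) = 6.402×10^-4 K/W
R_polyisocyanurate foam = ln(36.1/18.1)/(2π×0.025×1) = 4.395 K/W
R_outer film = 1/(h_o·2πr_oL) = 1/(20.5×2π×0.0361×1) = 0.2151 K/W
R_total = 4.619 K/W
Q = ΔT/R_total = 206/4.619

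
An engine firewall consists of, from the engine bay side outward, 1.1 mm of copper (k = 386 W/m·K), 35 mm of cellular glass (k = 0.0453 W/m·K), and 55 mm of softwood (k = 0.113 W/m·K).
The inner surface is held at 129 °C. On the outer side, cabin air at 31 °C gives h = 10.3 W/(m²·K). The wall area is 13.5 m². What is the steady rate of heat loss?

Q ≈ 975 W

Using the resistance-network approach (series):
R_copper = L/(kA) = 0.0011/(386×13.5) = 2.111×10^-7 K/W
R_cellular glass = L/(kA) = 0.035/(0.0453×13.5) = 0.05723 K/W
R_softwood = L/(kA) = 0.055/(0.113×13.5) = 0.03605 K/W
R_outer film = 1/(h_o·A) = 1/(10.3×13.5) = 0.007192 K/W
R_total = 0.1005 K/W
Q = ΔT / R_total = 98 / 0.1005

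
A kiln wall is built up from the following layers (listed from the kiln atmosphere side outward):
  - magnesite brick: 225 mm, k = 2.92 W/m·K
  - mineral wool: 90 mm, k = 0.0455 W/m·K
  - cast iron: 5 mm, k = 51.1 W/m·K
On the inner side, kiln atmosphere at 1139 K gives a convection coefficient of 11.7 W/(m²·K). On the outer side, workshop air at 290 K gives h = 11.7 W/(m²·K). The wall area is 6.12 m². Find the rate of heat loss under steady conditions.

Q ≈ 2330 W

Using the resistance-network approach (series):
R_inner film = 1/(h_i·A) = 1/(11.7×6.12) = 0.01397 K/W
R_magnesite brick = L/(kA) = 0.225/(2.92×6.12) = 0.01259 K/W
R_mineral wool = L/(kA) = 0.09/(0.0455×6.12) = 0.3232 K/W
R_cast iron = L/(kA) = 0.005/(51.1×6.12) = 1.599×10^-5 K/W
R_outer film = 1/(h_o·A) = 1/(11.7×6.12) = 0.01397 K/W
R_total = 0.3637 K/W
Q = ΔT / R_total = 849 / 0.3637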